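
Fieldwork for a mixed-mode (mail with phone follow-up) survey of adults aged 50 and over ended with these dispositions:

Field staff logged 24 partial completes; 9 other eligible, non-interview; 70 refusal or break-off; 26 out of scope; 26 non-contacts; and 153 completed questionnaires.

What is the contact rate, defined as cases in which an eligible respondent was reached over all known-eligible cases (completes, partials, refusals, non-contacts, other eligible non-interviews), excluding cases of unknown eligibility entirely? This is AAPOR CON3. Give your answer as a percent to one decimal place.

Num: 153 + 24 + 70 + 9 = 256
Denom: 153 + 24 + 70 + 26 + 9 = 282
CON3 = 256 / 282 = 0.9078

90.8%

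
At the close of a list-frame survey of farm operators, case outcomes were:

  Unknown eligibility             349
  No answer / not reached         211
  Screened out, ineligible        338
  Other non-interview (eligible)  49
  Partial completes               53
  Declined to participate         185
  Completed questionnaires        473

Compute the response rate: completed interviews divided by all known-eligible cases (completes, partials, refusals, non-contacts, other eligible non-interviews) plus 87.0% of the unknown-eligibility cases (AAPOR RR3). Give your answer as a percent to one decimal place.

Top: 473
Determined eligible: 473 + 53 + 185 + 211 + 49 = 971
Estimated eligible among unknowns: 0.8700 × 349 = 303.63
Base: 971 + 303.63 = 1274.63
RR3 = 473 / 1274.63 = 0.3711

37.1%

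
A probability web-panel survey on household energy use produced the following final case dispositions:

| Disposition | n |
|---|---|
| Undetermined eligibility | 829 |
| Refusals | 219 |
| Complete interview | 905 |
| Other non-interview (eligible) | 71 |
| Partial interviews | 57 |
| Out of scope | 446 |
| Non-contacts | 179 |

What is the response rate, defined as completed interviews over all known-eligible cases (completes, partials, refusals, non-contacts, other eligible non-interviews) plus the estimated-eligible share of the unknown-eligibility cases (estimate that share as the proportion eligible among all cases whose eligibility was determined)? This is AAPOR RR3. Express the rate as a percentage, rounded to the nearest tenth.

Num → 905
Eligible (known) → 905 + 57 + 219 + 179 + 71 = 1431
e = 1431 / (1431 + 446) = 1431 / 1877 = 0.7624
Eligible share of unknowns → 0.7624 × 829 = 632.03
Base → 1431 + 632.03 = 2063.03
RR3 = 905 / 2063.03 = 0.4387

43.9%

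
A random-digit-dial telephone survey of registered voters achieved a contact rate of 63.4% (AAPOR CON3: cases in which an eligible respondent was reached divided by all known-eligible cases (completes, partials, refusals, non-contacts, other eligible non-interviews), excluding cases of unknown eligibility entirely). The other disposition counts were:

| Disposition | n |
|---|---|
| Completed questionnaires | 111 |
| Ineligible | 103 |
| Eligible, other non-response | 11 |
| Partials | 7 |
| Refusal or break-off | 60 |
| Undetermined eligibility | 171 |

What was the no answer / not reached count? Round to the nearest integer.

Num → 111 + 7 + 60 + 11 = 189
CON3 = 189 / D = 0.634
D = 189 / 0.634 = 298.1
Other denominator terms total 189
no answer / not reached = 298.1 − 189 ≈ 109

109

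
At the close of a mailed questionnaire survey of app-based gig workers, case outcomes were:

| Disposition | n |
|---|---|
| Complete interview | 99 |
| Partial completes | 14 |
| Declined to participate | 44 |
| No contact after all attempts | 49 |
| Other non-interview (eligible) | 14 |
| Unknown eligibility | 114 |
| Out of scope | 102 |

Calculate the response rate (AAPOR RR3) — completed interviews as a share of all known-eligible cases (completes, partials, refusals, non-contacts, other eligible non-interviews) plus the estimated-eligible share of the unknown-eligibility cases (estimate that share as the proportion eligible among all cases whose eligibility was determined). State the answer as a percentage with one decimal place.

33.2%

Numerator: 99
Eligible (known): 99 + 14 + 44 + 49 + 14 = 220
e = 220 / (220 + 102) = 220 / 322 = 0.6832
Estimated eligible among unknowns: 0.6832 × 114 = 77.88
Denom: 220 + 77.88 = 297.88
RR3 = 99 / 297.88 = 0.3323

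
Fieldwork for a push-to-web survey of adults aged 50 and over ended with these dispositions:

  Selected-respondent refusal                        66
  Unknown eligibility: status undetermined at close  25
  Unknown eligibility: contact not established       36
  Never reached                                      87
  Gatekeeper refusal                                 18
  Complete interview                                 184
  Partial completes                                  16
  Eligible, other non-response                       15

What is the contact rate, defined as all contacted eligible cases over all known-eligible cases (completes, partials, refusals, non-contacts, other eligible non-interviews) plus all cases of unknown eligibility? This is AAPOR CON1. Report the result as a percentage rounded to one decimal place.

66.9%

Declined to participate = 18 + 66 = 84
Unknown if eligible = 36 + 25 = 61
Num → 184 + 16 + 84 + 15 = 299
Denom → 184 + 16 + 84 + 87 + 15 + 61 = 447
CON1 = 299 / 447 = 0.6689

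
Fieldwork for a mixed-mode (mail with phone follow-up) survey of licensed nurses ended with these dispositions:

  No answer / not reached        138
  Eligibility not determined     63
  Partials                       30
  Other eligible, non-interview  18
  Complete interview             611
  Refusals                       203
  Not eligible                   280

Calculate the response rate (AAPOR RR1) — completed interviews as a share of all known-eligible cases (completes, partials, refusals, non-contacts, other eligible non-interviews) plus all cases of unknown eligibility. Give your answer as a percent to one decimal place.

Top = 611
Base = 611 + 30 + 203 + 138 + 18 + 63 = 1063
RR1 = 611 / 1063 = 0.5748

57.5%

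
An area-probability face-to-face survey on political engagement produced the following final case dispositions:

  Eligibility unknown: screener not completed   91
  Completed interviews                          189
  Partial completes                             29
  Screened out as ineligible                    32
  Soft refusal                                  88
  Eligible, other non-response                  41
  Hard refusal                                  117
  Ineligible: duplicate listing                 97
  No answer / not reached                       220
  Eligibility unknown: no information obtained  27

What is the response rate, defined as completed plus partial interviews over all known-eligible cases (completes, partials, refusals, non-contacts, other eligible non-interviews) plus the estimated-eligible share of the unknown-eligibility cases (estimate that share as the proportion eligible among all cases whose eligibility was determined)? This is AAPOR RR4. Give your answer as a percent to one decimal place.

27.8%

Refused = 117 + 88 = 205
Undetermined eligibility = 91 + 27 = 118
Ineligible = 32 + 97 = 129
Top: 189 + 29 = 218
Known eligible: 189 + 29 + 205 + 220 + 41 = 684
e = 684 / (684 + 129) = 684 / 813 = 0.8413
e × U: 0.8413 × 118 = 99.27
Denominator: 684 + 99.27 = 783.27
RR4 = 218 / 783.27 = 0.2783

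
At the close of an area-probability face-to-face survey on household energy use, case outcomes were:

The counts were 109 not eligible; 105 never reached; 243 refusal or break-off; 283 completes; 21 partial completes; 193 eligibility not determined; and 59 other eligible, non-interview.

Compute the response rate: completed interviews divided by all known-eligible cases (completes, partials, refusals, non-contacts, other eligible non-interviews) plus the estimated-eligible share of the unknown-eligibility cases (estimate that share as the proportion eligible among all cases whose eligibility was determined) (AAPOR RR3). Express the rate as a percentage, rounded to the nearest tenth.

Num = 283
Known eligible = 283 + 21 + 243 + 105 + 59 = 711
e = 711 / (711 + 109) = 711 / 820 = 0.8671
Eligible share of unknowns = 0.8671 × 193 = 167.35
Denominator = 711 + 167.35 = 878.35
RR3 = 283 / 878.35 = 0.3222

32.2%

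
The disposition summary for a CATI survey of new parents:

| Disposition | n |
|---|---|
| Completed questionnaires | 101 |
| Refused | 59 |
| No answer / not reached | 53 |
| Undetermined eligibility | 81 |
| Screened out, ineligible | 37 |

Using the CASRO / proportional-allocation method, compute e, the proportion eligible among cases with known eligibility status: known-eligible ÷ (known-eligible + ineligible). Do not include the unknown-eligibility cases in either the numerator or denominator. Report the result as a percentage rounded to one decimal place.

Known eligible: 101 + 59 + 53 = 213
e = 213 / (213 + 37) = 213 / 250 = 0.8520

85.2%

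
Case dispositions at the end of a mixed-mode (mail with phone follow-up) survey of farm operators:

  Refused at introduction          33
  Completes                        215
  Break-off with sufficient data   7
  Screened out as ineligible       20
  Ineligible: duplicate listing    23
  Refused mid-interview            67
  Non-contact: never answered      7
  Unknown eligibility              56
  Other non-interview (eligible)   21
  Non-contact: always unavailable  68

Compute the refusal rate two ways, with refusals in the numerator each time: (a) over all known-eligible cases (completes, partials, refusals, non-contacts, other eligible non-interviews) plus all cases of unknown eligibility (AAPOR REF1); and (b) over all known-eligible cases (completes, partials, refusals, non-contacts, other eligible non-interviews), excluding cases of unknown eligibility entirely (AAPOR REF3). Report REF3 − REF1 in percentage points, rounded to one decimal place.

2.8

Refusal or break-off = 33 + 67 = 100
No answer / not reached = 7 + 68 = 75
Not eligible = 20 + 23 = 43
Num → 100
Base → 215 + 7 + 100 + 75 + 21 + 56 = 474
REF1 = 100 / 474 = 0.2110
Base → 215 + 7 + 100 + 75 + 21 = 418
REF3 = 100 / 418 = 0.2392
Difference = 23.92 − 21.10 = 2.82 percentage points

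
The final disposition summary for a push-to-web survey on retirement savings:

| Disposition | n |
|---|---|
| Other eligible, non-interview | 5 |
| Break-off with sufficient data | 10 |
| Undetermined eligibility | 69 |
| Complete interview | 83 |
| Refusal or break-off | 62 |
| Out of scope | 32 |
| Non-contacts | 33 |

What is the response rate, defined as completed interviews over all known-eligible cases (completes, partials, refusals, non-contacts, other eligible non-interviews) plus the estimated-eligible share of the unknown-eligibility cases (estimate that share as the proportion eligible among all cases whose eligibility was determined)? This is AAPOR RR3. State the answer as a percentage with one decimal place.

Top → 83
Eligible (known) → 83 + 10 + 62 + 33 + 5 = 193
e = 193 / (193 + 32) = 193 / 225 = 0.8578
Eligible share of unknowns → 0.8578 × 69 = 59.19
Base → 193 + 59.19 = 252.19
RR3 = 83 / 252.19 = 0.3291

32.9%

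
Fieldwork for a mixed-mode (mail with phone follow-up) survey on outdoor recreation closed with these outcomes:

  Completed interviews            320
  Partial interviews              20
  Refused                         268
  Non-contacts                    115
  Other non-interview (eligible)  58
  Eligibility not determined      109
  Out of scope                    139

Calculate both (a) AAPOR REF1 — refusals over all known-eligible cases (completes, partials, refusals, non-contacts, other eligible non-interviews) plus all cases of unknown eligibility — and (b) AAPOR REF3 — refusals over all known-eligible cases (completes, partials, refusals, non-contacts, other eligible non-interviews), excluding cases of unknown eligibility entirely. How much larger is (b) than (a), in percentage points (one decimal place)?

4.2

Num = 268
Denom = 320 + 20 + 268 + 115 + 58 + 109 = 890
REF1 = 268 / 890 = 0.3011
Denom = 320 + 20 + 268 + 115 + 58 = 781
REF3 = 268 / 781 = 0.3431
Difference = 34.31 − 30.11 = 4.20 percentage points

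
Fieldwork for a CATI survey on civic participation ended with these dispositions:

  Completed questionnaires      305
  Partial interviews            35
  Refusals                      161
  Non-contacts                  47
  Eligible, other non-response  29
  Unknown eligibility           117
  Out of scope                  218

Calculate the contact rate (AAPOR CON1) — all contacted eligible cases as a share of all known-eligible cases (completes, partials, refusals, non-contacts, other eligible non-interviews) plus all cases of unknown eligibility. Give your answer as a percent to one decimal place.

76.4%

Numerator → 305 + 35 + 161 + 29 = 530
Denom → 305 + 35 + 161 + 47 + 29 + 117 = 694
CON1 = 530 / 694 = 0.7637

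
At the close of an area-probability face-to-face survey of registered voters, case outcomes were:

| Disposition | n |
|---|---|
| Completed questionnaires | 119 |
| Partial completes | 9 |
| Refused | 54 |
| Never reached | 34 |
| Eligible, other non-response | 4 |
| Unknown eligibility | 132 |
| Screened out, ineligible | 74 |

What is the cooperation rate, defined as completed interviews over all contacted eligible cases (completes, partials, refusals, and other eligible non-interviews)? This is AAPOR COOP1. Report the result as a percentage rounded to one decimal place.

Num → 119
Denominator → 119 + 9 + 54 + 4 = 186
COOP1 = 119 / 186 = 0.6398

64.0%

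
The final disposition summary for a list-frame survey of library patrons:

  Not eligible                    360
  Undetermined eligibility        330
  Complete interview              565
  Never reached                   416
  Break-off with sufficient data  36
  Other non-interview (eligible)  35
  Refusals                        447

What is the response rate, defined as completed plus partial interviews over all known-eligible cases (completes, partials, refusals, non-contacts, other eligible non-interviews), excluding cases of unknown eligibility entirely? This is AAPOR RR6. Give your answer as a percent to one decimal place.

Top: 565 + 36 = 601
Denom: 565 + 36 + 447 + 416 + 35 = 1499
RR6 = 601 / 1499 = 0.4009

40.1%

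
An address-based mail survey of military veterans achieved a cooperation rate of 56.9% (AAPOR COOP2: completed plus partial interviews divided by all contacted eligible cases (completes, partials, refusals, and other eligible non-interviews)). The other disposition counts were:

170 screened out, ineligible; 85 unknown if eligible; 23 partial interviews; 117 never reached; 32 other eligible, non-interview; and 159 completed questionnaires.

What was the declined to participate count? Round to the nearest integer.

106

Top: 159 + 23 = 182
COOP2 = 182 / D = 0.569
D = 182 / 0.569 = 319.9
Other denominator terms total 214
declined to participate = 319.9 − 214 ≈ 106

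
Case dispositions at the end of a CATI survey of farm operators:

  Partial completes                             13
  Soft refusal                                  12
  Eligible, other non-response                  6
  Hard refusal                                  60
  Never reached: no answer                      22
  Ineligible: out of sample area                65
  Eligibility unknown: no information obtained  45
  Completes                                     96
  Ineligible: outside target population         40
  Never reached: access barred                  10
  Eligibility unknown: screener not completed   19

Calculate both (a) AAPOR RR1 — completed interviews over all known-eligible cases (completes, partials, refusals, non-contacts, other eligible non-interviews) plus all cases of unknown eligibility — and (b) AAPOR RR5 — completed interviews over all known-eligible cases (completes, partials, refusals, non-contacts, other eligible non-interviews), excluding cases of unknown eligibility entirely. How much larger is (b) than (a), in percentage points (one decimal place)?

9.9

Refusal or break-off = 60 + 12 = 72
No contact after all attempts = 22 + 10 = 32
Eligibility not determined = 19 + 45 = 64
Out of scope = 40 + 65 = 105
Numerator: 96
Base: 96 + 13 + 72 + 32 + 6 + 64 = 283
RR1 = 96 / 283 = 0.3392
Base: 96 + 13 + 72 + 32 + 6 = 219
RR5 = 96 / 219 = 0.4384
Difference = 43.84 − 33.92 = 9.92 percentage points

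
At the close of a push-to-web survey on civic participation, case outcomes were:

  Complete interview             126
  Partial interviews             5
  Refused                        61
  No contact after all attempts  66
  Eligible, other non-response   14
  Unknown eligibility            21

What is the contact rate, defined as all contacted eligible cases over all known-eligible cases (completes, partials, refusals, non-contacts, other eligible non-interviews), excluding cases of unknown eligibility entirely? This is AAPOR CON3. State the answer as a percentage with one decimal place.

Num → 126 + 5 + 61 + 14 = 206
Denominator → 126 + 5 + 61 + 66 + 14 = 272
CON3 = 206 / 272 = 0.7574

75.7%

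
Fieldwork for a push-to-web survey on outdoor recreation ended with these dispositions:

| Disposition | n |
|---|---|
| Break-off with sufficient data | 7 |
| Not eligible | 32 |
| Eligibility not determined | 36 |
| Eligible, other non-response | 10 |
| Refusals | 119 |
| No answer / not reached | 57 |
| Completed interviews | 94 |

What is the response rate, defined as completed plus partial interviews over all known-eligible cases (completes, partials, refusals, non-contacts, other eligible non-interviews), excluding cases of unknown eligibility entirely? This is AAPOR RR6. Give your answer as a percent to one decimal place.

Num → 94 + 7 = 101
Denom → 94 + 7 + 119 + 57 + 10 = 287
RR6 = 101 / 287 = 0.3519

35.2%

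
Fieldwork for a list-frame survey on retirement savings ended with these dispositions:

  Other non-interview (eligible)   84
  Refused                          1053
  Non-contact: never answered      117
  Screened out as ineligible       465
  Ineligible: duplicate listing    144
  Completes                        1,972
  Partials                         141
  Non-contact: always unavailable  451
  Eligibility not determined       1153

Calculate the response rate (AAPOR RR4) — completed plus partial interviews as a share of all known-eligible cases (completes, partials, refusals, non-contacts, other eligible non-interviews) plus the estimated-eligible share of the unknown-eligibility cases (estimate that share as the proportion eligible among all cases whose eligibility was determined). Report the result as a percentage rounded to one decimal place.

43.9%

Never reached = 117 + 451 = 568
Ineligible = 465 + 144 = 609
Numerator → 1972 + 141 = 2113
Determined eligible → 1972 + 141 + 1053 + 568 + 84 = 3818
e = 3818 / (3818 + 609) = 3818 / 4427 = 0.8624
e × U → 0.8624 × 1153 = 994.35
Denom → 3818 + 994.35 = 4812.35
RR4 = 2113 / 4812.35 = 0.4391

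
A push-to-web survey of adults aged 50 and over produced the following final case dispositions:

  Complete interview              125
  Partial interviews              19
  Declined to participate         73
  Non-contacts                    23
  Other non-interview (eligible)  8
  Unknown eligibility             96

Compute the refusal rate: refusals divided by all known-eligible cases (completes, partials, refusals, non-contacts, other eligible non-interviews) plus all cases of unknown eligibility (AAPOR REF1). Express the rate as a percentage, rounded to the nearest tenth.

21.2%

Num = 73
Denominator = 125 + 19 + 73 + 23 + 8 + 96 = 344
REF1 = 73 / 344 = 0.2122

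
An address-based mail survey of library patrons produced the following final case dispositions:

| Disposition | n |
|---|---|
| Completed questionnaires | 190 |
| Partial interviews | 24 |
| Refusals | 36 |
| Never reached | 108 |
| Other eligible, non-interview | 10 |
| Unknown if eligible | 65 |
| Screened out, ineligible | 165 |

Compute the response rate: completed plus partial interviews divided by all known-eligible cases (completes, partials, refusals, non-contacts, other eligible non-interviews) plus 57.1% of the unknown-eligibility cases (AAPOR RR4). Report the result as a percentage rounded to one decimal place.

Num = 190 + 24 = 214
Eligible (known) = 190 + 24 + 36 + 108 + 10 = 368
Eligible share of unknowns = 0.5710 × 65 = 37.11
Denominator = 368 + 37.11 = 405.11
RR4 = 214 / 405.11 = 0.5283

52.8%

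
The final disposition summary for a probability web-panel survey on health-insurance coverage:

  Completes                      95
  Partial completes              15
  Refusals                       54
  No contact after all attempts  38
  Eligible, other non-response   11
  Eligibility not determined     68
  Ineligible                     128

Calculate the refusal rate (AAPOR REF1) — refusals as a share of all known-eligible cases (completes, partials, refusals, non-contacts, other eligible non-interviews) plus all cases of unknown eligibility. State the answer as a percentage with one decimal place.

19.2%

Numerator: 54
Base: 95 + 15 + 54 + 38 + 11 + 68 = 281
REF1 = 54 / 281 = 0.1922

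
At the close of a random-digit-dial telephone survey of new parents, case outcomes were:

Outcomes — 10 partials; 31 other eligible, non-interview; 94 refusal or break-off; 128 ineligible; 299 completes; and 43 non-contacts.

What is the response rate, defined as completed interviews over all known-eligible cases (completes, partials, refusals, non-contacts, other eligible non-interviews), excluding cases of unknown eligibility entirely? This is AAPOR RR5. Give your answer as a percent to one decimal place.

62.7%

Num: 299
Denom: 299 + 10 + 94 + 43 + 31 = 477
RR5 = 299 / 477 = 0.6268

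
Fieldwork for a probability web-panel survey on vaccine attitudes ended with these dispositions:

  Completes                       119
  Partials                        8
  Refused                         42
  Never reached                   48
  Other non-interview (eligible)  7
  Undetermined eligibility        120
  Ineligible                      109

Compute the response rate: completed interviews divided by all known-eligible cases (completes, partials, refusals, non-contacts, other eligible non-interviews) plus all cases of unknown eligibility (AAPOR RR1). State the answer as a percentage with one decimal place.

34.6%

Numerator = 119
Base = 119 + 8 + 42 + 48 + 7 + 120 = 344
RR1 = 119 / 344 = 0.3459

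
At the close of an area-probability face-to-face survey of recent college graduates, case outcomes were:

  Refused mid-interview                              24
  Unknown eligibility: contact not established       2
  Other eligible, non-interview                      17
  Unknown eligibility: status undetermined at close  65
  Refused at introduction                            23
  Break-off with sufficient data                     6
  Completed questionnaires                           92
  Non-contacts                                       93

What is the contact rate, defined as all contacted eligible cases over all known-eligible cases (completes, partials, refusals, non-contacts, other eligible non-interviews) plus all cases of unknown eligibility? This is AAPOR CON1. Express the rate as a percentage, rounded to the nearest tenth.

50.3%

Refusal or break-off = 23 + 24 = 47
Unknown if eligible = 2 + 65 = 67
Numerator: 92 + 6 + 47 + 17 = 162
Denom: 92 + 6 + 47 + 93 + 17 + 67 = 322
CON1 = 162 / 322 = 0.5031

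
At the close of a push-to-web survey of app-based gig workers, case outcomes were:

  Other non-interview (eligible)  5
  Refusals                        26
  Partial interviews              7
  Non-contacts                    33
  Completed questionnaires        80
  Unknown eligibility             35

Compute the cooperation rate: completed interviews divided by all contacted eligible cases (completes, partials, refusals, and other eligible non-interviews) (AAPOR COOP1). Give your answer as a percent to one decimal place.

Top: 80
Base: 80 + 7 + 26 + 5 = 118
COOP1 = 80 / 118 = 0.6780

67.8%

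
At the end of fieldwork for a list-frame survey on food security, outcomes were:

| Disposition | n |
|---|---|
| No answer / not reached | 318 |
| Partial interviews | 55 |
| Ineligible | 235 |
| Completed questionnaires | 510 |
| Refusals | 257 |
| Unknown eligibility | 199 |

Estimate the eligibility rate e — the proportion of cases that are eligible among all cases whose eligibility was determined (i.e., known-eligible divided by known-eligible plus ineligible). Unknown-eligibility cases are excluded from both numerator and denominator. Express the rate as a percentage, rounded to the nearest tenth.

82.9%

Determined eligible → 510 + 55 + 257 + 318 = 1140
e = 1140 / (1140 + 235) = 1140 / 1375 = 0.8291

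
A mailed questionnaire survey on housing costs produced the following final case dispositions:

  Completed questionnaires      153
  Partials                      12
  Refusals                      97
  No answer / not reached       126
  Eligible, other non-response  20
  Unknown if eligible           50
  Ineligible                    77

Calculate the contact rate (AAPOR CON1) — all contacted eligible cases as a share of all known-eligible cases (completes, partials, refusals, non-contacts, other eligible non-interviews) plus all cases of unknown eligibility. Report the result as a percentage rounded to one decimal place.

Numerator = 153 + 12 + 97 + 20 = 282
Denom = 153 + 12 + 97 + 126 + 20 + 50 = 458
CON1 = 282 / 458 = 0.6157

61.6%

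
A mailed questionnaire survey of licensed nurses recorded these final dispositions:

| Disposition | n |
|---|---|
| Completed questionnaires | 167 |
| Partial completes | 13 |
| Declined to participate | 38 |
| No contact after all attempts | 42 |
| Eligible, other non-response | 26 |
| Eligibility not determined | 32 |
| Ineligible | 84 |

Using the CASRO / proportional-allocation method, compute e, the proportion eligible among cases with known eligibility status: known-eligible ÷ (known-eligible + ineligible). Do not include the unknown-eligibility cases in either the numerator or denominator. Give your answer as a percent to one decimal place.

77.3%

Eligible (known) → 167 + 13 + 38 + 42 + 26 = 286
e = 286 / (286 + 84) = 286 / 370 = 0.7730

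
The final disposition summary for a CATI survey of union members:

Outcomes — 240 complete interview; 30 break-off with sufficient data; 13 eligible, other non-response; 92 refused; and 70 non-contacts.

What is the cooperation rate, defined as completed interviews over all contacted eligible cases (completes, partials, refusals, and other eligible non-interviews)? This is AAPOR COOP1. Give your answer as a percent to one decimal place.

64.0%

Num = 240
Denominator = 240 + 30 + 92 + 13 = 375
COOP1 = 240 / 375 = 0.6400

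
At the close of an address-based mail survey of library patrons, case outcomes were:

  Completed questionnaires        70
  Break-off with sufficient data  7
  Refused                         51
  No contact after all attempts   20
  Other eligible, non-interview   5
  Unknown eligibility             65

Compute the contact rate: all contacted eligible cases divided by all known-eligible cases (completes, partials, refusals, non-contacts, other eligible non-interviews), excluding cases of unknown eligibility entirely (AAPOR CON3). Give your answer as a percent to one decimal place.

Top → 70 + 7 + 51 + 5 = 133
Base → 70 + 7 + 51 + 20 + 5 = 153
CON3 = 133 / 153 = 0.8693

86.9%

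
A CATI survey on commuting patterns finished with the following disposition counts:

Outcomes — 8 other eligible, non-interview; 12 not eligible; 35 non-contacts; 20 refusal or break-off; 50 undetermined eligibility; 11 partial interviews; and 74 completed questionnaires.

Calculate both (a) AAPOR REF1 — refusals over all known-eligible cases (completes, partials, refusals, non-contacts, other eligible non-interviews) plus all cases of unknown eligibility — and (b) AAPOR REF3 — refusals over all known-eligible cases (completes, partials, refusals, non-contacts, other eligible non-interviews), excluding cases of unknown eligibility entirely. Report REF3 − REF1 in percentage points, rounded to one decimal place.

3.4

Num = 20
Denom = 74 + 11 + 20 + 35 + 8 + 50 = 198
REF1 = 20 / 198 = 0.1010
Denom = 74 + 11 + 20 + 35 + 8 = 148
REF3 = 20 / 148 = 0.1351
Difference = 13.51 − 10.10 = 3.41 percentage points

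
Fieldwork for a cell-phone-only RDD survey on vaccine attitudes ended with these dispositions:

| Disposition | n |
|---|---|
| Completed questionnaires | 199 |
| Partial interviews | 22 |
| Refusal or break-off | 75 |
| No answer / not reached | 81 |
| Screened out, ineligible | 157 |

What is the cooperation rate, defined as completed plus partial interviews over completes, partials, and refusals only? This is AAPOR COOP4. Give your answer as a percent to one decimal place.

74.7%

Num → 199 + 22 = 221
Base → 199 + 22 + 75 = 296
COOP4 = 221 / 296 = 0.7466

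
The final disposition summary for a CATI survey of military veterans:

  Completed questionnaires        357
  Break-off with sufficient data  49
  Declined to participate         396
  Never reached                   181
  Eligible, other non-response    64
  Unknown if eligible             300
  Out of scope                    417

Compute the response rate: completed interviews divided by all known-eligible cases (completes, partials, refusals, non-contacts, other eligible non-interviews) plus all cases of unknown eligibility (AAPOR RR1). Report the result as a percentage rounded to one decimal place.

Num = 357
Denom = 357 + 49 + 396 + 181 + 64 + 300 = 1347
RR1 = 357 / 1347 = 0.2650

26.5%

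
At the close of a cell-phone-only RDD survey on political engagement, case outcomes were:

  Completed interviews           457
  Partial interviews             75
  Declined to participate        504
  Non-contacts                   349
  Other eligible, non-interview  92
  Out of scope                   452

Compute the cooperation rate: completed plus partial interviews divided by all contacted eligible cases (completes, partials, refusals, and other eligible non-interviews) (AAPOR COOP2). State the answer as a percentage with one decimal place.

Numerator → 457 + 75 = 532
Denominator → 457 + 75 + 504 + 92 = 1128
COOP2 = 532 / 1128 = 0.4716

47.2%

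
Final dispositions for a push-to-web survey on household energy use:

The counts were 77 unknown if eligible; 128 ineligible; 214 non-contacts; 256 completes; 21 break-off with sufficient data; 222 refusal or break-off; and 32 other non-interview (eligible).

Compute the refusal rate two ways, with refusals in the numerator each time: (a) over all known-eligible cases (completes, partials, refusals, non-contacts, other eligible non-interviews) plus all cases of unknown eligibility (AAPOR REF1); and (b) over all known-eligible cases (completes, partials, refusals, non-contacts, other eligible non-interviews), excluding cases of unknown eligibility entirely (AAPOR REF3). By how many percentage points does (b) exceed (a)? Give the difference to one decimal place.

2.8

Num: 222
Denominator: 256 + 21 + 222 + 214 + 32 + 77 = 822
REF1 = 222 / 822 = 0.2701
Denominator: 256 + 21 + 222 + 214 + 32 = 745
REF3 = 222 / 745 = 0.2980
Difference = 29.80 − 27.01 = 2.79 percentage points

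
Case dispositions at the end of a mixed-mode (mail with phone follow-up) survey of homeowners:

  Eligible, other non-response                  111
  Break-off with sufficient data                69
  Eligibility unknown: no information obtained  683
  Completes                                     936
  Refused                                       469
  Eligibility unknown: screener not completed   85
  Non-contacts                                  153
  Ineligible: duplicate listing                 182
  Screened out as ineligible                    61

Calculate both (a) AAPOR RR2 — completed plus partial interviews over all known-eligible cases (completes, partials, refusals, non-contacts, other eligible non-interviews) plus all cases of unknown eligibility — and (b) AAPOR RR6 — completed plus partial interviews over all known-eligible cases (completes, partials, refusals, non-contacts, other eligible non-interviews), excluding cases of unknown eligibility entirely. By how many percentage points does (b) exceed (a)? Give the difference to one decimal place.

17.7

Undetermined eligibility = 85 + 683 = 768
Not eligible = 61 + 182 = 243
Num → 936 + 69 = 1005
Base → 936 + 69 + 469 + 153 + 111 + 768 = 2506
RR2 = 1005 / 2506 = 0.4010
Base → 936 + 69 + 469 + 153 + 111 = 1738
RR6 = 1005 / 1738 = 0.5783
Difference = 57.83 − 40.10 = 17.73 percentage points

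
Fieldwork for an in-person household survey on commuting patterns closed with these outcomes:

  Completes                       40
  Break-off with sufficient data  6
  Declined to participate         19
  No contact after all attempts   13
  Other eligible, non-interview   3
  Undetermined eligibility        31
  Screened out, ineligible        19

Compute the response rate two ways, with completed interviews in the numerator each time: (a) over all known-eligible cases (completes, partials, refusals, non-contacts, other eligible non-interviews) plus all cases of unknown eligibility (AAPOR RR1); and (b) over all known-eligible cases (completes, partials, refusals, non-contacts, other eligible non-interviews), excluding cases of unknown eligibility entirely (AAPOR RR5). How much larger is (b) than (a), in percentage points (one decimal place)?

13.7

Numerator: 40
Base: 40 + 6 + 19 + 13 + 3 + 31 = 112
RR1 = 40 / 112 = 0.3571
Base: 40 + 6 + 19 + 13 + 3 = 81
RR5 = 40 / 81 = 0.4938
Difference = 49.38 − 35.71 = 13.67 percentage points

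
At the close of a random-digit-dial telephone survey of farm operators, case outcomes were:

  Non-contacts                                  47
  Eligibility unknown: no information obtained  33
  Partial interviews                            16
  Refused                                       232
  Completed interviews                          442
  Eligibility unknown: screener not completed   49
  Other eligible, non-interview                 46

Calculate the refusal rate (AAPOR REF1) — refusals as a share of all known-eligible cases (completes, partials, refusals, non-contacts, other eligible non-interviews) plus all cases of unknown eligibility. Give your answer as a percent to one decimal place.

26.8%

Unknown eligibility = 49 + 33 = 82
Numerator = 232
Denominator = 442 + 16 + 232 + 47 + 46 + 82 = 865
REF1 = 232 / 865 = 0.2682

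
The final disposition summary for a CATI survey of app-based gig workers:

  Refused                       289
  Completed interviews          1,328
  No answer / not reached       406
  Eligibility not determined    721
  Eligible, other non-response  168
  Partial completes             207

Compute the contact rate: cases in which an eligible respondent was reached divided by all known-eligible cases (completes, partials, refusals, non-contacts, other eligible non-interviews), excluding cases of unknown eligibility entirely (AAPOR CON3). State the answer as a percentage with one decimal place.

Top: 1328 + 207 + 289 + 168 = 1992
Base: 1328 + 207 + 289 + 406 + 168 = 2398
CON3 = 1992 / 2398 = 0.8307

83.1%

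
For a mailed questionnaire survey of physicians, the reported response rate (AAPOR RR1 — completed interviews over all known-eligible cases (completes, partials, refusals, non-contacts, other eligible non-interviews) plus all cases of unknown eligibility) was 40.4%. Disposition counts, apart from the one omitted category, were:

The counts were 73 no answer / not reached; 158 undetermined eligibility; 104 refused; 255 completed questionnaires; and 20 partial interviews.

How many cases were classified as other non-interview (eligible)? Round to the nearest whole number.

21

RR1 = 255 / D = 0.404
D = 255 / 0.404 = 631.2
Remaining denominator categories sum to 610
other non-interview (eligible) = 631.2 − 610 ≈ 21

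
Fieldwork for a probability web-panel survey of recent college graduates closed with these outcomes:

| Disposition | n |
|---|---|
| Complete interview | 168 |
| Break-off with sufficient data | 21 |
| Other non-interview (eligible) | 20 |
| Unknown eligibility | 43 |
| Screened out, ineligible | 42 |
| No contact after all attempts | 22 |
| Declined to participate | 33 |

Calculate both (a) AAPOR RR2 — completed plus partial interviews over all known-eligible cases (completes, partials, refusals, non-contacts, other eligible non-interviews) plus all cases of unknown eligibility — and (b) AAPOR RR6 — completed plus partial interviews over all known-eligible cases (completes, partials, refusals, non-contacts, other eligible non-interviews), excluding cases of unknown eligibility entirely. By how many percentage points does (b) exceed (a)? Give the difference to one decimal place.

10.0

Numerator → 168 + 21 = 189
Denom → 168 + 21 + 33 + 22 + 20 + 43 = 307
RR2 = 189 / 307 = 0.6156
Denom → 168 + 21 + 33 + 22 + 20 = 264
RR6 = 189 / 264 = 0.7159
Difference = 71.59 − 61.56 = 10.03 percentage points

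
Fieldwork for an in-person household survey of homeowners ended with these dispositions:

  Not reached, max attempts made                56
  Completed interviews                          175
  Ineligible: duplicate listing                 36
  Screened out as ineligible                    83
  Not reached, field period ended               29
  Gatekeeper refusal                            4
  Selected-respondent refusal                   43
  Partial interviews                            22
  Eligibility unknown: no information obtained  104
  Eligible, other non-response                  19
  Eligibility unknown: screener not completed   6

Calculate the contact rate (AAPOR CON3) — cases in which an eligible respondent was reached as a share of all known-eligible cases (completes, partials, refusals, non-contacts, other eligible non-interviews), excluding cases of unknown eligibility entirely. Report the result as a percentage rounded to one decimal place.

75.6%

Declined to participate = 4 + 43 = 47
Non-contacts = 29 + 56 = 85
Undetermined eligibility = 6 + 104 = 110
Not eligible = 83 + 36 = 119
Num = 175 + 22 + 47 + 19 = 263
Denom = 175 + 22 + 47 + 85 + 19 = 348
CON3 = 263 / 348 = 0.7557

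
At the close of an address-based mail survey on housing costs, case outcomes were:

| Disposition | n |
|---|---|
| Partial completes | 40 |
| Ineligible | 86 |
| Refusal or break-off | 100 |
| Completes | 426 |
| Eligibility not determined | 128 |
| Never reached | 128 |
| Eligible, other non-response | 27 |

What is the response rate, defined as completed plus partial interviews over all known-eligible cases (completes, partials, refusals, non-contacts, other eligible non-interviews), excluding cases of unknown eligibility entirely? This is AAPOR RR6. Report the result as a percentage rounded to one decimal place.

Numerator = 426 + 40 = 466
Base = 426 + 40 + 100 + 128 + 27 = 721
RR6 = 466 / 721 = 0.6463

64.6%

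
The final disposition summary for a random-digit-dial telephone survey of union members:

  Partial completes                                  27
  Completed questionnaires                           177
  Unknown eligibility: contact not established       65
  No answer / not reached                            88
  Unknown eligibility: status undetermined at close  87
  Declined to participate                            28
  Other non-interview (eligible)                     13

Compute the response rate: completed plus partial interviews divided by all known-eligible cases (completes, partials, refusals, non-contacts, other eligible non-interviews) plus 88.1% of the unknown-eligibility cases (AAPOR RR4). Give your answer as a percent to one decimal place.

Unknown if eligible = 65 + 87 = 152
Top: 177 + 27 = 204
Known eligible: 177 + 27 + 28 + 88 + 13 = 333
Estimated eligible among unknowns: 0.8810 × 152 = 133.91
Base: 333 + 133.91 = 466.91
RR4 = 204 / 466.91 = 0.4369

43.7%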